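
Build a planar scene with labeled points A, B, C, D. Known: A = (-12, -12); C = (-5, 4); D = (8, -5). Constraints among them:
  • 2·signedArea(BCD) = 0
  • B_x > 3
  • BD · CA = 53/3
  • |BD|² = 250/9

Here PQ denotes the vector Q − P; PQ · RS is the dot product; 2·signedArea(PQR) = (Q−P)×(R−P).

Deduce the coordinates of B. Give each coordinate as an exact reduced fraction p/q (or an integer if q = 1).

B = (11/3, -2)

1. B_x = 11/3  [2·signedArea(BCD) = 0 ∩ BD · CA = 53/3]
2. B_y = -2  [2·signedArea(BCD) = 0 ∩ BD · CA = 53/3]
   → B = (11/3, -2)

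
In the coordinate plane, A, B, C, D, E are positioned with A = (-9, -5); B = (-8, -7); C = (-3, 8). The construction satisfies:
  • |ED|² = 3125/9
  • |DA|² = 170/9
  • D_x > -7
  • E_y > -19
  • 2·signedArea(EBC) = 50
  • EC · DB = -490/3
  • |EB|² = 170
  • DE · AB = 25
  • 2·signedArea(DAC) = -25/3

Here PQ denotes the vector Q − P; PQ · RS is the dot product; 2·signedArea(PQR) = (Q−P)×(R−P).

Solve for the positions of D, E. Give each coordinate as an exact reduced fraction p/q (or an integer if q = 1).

1. D_x = -20/3  [line -13·x + 6·y + -236/3 = 0 ∩ |DA|² = 170/9]
2. D_y = -4/3  [line -13·x + 6·y + -236/3 = 0 ∩ |DA|² = 170/9]
   → D = (-20/3, -4/3)
3. E_x = -15  [2·signedArea(EBC) = 50 ∩ EC · DB = -490/3]
4. E_y = -18  [2·signedArea(EBC) = 50 ∩ EC · DB = -490/3]
   → E = (-15, -18)

D = (-20/3, -4/3)
E = (-15, -18)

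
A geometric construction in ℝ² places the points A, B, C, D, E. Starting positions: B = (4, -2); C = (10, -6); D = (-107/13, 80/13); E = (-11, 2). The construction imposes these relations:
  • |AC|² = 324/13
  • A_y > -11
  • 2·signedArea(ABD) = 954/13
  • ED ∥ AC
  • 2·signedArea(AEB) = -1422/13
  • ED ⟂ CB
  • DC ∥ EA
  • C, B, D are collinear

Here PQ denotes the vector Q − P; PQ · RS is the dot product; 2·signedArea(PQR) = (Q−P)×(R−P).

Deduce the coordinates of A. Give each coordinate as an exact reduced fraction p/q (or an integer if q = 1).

1. A_x = 94/13  [ED ∥ AC ∩ DC ∥ EA]
2. A_y = -132/13  [ED ∥ AC ∩ DC ∥ EA]
   → A = (94/13, -132/13)

A = (94/13, -132/13)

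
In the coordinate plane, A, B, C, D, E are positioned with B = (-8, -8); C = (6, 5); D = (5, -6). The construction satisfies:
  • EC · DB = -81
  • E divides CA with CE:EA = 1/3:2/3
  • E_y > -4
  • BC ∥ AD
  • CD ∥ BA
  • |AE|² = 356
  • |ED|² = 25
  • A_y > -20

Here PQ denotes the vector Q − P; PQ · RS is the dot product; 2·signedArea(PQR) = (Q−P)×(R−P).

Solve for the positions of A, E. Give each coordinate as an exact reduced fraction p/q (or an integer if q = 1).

A = (-9, -19)
E = (1, -3)

1. A_x = -9  [BC ∥ AD ∩ CD ∥ BA]
2. A_y = -19  [BC ∥ AD ∩ CD ∥ BA]
   → A = (-9, -19)
3. E_x = 1  [E divides CA with CE:EA = 1/3:2/3]
4. E_y = -3  [E divides CA with CE:EA = 1/3:2/3]
   → E = (1, -3)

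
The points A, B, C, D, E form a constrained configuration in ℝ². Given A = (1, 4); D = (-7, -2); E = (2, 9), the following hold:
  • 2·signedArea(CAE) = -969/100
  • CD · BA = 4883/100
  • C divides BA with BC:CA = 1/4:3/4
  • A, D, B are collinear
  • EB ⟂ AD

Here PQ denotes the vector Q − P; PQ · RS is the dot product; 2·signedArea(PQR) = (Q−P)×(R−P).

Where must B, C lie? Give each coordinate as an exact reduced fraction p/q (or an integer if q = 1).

1. B_x = 101/25  [A, D, B are collinear ∩ EB ⟂ AD]
2. B_y = 157/25  [A, D, B are collinear ∩ EB ⟂ AD]
   → B = (101/25, 157/25)
3. C_x = 82/25  [C divides BA with BC:CA = 1/4:3/4]
4. C_y = 571/100  [C divides BA with BC:CA = 1/4:3/4]
   → C = (82/25, 571/100)

B = (101/25, 157/25)
C = (82/25, 571/100)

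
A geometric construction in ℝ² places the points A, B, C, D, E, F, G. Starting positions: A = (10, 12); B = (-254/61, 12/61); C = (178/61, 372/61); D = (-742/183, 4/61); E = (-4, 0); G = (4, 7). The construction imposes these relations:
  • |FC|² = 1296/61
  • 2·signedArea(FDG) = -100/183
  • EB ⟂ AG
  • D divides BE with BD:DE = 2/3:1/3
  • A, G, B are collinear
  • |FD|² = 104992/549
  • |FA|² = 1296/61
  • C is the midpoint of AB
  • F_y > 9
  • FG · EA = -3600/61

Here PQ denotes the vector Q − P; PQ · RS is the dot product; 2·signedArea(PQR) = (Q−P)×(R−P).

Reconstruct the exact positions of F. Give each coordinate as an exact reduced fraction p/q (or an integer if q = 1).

F = (394/61, 552/61)

1. F_x = 394/61  [2·signedArea(FDG) = -100/183 ∩ FG · EA = -3600/61]
2. F_y = 552/61  [2·signedArea(FDG) = -100/183 ∩ FG · EA = -3600/61]
   → F = (394/61, 552/61)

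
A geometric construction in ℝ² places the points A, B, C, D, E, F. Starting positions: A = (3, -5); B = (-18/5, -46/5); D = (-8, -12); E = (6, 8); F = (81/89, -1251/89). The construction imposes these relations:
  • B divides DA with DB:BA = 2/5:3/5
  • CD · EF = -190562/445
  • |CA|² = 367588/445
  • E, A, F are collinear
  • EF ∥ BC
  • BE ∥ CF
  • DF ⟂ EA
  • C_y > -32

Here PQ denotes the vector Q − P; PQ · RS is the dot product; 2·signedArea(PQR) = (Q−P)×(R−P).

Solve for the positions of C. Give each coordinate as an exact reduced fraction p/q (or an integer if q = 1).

C = (-3867/445, -13909/445)

1. C_x = -3867/445  [BE ∥ CF ∩ EF ∥ BC]
2. C_y = -13909/445  [BE ∥ CF ∩ EF ∥ BC]
   → C = (-3867/445, -13909/445)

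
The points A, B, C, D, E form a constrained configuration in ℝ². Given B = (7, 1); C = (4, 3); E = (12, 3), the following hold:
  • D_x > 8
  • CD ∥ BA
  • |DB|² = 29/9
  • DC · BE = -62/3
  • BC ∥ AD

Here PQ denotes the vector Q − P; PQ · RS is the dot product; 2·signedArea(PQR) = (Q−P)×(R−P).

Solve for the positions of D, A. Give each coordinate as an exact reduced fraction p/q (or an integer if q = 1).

1. D_x = 26/3  [line -5·x + -2·y + 140/3 = 0 ∩ |DB|² = 29/9]
2. D_y = 5/3  [line -5·x + -2·y + 140/3 = 0 ∩ |DB|² = 29/9]
   → D = (26/3, 5/3)
3. A_x = 35/3  [BC ∥ AD ∩ CD ∥ BA]
4. A_y = -1/3  [BC ∥ AD ∩ CD ∥ BA]
   → A = (35/3, -1/3)

A = (35/3, -1/3)
D = (26/3, 5/3)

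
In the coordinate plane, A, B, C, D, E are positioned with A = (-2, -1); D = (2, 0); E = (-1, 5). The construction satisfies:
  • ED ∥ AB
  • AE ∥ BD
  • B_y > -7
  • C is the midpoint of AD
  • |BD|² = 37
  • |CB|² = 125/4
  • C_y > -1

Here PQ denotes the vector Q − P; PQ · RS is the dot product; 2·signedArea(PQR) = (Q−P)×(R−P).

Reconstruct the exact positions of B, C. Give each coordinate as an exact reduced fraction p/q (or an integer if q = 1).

B = (1, -6)
C = (0, -1/2)

1. B_x = 1  [AE ∥ BD ∩ ED ∥ AB]
2. B_y = -6  [AE ∥ BD ∩ ED ∥ AB]
   → B = (1, -6)
3. C_x = 0  [C is the midpoint of AD]
4. C_y = -1/2  [C is the midpoint of AD]
   → C = (0, -1/2)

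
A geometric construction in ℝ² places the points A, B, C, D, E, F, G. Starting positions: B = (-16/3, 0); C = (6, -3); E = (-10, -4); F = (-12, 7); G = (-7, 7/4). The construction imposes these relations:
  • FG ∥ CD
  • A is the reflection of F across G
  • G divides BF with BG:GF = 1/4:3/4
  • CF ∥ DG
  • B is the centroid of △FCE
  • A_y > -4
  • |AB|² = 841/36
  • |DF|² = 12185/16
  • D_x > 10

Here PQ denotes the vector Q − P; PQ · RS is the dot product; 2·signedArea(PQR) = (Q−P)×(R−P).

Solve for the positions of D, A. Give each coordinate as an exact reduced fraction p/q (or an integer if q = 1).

1. D_x = 11  [CF ∥ DG ∩ FG ∥ CD]
2. D_y = -33/4  [CF ∥ DG ∩ FG ∥ CD]
   → D = (11, -33/4)
3. A_x = -2  [A is the reflection of F across G]
4. A_y = -7/2  [A is the reflection of F across G]
   → A = (-2, -7/2)

A = (-2, -7/2)
D = (11, -33/4)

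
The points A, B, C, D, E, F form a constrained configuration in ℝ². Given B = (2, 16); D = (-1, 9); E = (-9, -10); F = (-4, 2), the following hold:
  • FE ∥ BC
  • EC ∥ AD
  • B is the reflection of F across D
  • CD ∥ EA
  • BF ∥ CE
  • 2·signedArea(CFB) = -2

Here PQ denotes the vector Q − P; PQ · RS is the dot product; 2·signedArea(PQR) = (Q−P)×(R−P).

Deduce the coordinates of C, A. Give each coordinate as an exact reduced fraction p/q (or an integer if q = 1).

1. C_x = -3  [BF ∥ CE ∩ FE ∥ BC]
2. C_y = 4  [BF ∥ CE ∩ FE ∥ BC]
   → C = (-3, 4)
3. A_x = -7  [EC ∥ AD ∩ CD ∥ EA]
4. A_y = -5  [EC ∥ AD ∩ CD ∥ EA]
   → A = (-7, -5)

A = (-7, -5)
C = (-3, 4)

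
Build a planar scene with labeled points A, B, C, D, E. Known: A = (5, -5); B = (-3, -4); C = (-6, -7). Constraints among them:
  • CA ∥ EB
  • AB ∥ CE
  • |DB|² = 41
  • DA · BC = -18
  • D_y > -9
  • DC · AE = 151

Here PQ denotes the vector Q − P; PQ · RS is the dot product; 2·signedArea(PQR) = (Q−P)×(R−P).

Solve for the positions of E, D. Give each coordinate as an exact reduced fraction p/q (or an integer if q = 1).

1. E_x = -14  [CA ∥ EB ∩ AB ∥ CE]
2. E_y = -6  [CA ∥ EB ∩ AB ∥ CE]
   → E = (-14, -6)
3. D_x = 2  [DC · AE = 151 ∩ DA · BC = -18]
4. D_y = -8  [DC · AE = 151 ∩ DA · BC = -18]
   → D = (2, -8)

D = (2, -8)
E = (-14, -6)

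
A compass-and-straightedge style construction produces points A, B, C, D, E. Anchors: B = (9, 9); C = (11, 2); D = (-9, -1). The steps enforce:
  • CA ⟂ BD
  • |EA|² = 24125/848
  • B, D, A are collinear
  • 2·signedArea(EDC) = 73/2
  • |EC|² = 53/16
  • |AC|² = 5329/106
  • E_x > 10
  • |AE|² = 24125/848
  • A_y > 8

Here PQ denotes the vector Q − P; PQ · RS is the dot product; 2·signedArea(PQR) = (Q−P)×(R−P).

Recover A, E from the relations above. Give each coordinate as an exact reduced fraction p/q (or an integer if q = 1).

A = (801/106, 869/106)
E = (21/2, 15/4)

1. A_x = 801/106  [B, D, A are collinear ∩ CA ⟂ BD]
2. A_y = 869/106  [B, D, A are collinear ∩ CA ⟂ BD]
   → A = (801/106, 869/106)
3. E_x = 21/2  [line -3·x + 20·y + -87/2 = 0 ∩ |EA|² = 24125/848]
4. E_y = 15/4  [line -3·x + 20·y + -87/2 = 0 ∩ |EA|² = 24125/848]
   → E = (21/2, 15/4)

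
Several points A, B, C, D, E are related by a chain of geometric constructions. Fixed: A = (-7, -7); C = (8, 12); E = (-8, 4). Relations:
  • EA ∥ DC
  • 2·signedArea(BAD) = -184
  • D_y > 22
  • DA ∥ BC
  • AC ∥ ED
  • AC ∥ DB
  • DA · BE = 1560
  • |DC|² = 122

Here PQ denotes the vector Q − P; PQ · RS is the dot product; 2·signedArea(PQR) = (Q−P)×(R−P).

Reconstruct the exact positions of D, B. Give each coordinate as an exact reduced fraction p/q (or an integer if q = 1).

B = (22, 42)
D = (7, 23)

1. D_x = 7  [EA ∥ DC ∩ AC ∥ ED]
2. D_y = 23  [EA ∥ DC ∩ AC ∥ ED]
   → D = (7, 23)
3. B_x = 22  [DA ∥ BC ∩ AC ∥ DB]
4. B_y = 42  [DA ∥ BC ∩ AC ∥ DB]
   → B = (22, 42)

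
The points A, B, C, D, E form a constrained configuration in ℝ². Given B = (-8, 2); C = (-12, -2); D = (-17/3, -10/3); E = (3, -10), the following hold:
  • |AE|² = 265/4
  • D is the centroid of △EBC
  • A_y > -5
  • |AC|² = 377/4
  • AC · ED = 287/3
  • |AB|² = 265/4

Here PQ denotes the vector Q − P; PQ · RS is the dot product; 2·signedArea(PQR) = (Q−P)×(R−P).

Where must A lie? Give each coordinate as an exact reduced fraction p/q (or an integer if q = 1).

A = (-5/2, -4)

1. A_x = -5/2  [line 26/3·x + -20/3·y + -5 = 0 ∩ |AE|² = 265/4]
2. A_y = -4  [line 26/3·x + -20/3·y + -5 = 0 ∩ |AE|² = 265/4]
   → A = (-5/2, -4)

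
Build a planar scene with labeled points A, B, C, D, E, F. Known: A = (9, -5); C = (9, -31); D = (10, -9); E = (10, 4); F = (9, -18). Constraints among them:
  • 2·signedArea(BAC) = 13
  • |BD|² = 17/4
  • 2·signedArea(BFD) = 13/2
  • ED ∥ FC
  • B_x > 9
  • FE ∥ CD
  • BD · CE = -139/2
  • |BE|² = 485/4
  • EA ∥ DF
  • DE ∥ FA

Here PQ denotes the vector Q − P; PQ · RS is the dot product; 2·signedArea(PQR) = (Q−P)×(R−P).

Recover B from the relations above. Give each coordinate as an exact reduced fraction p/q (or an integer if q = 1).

1. B_x = 19/2  [2·signedArea(BAC) = 13 ∩ 2·signedArea(BFD) = 13/2]
2. B_y = -7  [2·signedArea(BAC) = 13 ∩ 2·signedArea(BFD) = 13/2]
   → B = (19/2, -7)

B = (19/2, -7)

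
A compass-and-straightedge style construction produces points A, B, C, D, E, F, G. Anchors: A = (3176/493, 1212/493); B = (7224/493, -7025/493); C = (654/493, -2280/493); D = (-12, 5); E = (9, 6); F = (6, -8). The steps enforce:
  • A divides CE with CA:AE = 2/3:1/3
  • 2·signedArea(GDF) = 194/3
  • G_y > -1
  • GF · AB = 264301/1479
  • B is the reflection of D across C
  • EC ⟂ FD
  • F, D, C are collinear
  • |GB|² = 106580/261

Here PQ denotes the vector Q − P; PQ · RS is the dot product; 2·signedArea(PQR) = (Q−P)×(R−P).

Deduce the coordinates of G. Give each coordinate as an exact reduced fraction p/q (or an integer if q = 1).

G = (218/1479, -89/493)

1. G_x = 218/1479  [2·signedArea(GDF) = 194/3 ∩ GF · AB = 264301/1479]
2. G_y = -89/493  [2·signedArea(GDF) = 194/3 ∩ GF · AB = 264301/1479]
   → G = (218/1479, -89/493)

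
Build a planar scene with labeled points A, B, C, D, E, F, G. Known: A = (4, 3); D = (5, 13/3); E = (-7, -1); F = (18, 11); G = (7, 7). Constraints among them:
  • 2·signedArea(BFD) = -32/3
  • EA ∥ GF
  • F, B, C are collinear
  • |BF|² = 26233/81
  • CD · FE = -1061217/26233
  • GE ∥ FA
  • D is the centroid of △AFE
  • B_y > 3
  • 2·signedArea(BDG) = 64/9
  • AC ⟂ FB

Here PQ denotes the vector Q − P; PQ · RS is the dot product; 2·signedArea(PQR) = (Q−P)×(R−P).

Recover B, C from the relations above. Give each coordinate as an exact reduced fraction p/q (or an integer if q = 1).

B = (5/3, 31/9)
C = (89700/26233, 111627/26233)

1. B_x = 5/3  [2·signedArea(BDG) = 64/9 ∩ 2·signedArea(BFD) = -32/3]
2. B_y = 31/9  [2·signedArea(BDG) = 64/9 ∩ 2·signedArea(BFD) = -32/3]
   → B = (5/3, 31/9)
3. C_x = 89700/26233  [F, B, C are collinear ∩ AC ⟂ FB]
4. C_y = 111627/26233  [F, B, C are collinear ∩ AC ⟂ FB]
   → C = (89700/26233, 111627/26233)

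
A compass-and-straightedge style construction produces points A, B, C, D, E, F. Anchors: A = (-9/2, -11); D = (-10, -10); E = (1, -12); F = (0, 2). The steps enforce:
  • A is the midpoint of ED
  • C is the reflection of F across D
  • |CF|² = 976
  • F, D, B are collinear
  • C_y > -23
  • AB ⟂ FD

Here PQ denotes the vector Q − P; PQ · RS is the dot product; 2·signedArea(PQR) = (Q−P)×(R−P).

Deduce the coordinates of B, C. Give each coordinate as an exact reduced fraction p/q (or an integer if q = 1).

B = (-1005/122, -481/61)
C = (-20, -22)

1. B_x = -1005/122  [F, D, B are collinear ∩ AB ⟂ FD]
2. B_y = -481/61  [F, D, B are collinear ∩ AB ⟂ FD]
   → B = (-1005/122, -481/61)
3. C_x = -20  [C is the reflection of F across D]
4. C_y = -22  [C is the reflection of F across D]
   → C = (-20, -22)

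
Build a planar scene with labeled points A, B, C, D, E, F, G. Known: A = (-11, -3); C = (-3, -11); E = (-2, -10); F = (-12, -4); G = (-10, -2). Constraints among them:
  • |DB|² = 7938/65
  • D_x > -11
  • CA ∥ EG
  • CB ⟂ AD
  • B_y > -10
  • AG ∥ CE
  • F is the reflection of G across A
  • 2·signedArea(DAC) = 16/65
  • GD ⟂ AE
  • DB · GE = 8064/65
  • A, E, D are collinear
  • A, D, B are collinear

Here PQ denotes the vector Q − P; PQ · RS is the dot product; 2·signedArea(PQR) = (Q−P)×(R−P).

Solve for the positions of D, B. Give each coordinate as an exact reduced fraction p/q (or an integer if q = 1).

1. D_x = -706/65  [A, E, D are collinear ∩ GD ⟂ AE]
2. D_y = -202/65  [A, E, D are collinear ∩ GD ⟂ AE]
   → D = (-706/65, -202/65)
3. B_x = -139/65  [A, D, B are collinear ∩ CB ⟂ AD]
4. B_y = -643/65  [A, D, B are collinear ∩ CB ⟂ AD]
   → B = (-139/65, -643/65)

B = (-139/65, -643/65)
D = (-706/65, -202/65)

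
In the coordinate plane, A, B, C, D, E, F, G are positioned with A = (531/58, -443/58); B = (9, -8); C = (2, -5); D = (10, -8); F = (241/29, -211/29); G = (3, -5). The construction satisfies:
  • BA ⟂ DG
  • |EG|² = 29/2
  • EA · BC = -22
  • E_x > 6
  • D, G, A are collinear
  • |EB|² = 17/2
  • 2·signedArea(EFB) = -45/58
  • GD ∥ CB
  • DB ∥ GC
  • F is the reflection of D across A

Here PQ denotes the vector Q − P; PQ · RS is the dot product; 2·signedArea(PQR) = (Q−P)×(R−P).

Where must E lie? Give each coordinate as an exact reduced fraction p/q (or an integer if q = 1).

E = (13/2, -13/2)

1. E_x = 13/2  [2·signedArea(EFB) = -45/58 ∩ EA · BC = -22]
2. E_y = -13/2  [2·signedArea(EFB) = -45/58 ∩ EA · BC = -22]
   → E = (13/2, -13/2)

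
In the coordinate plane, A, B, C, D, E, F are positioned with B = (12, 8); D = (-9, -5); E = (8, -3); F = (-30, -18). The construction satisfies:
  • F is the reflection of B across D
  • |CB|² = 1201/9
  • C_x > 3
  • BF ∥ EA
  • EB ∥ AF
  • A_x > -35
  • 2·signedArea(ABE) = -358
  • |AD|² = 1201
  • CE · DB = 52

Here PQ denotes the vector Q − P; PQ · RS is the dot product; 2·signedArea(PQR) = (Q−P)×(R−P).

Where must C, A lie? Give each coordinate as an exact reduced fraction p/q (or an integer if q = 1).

1. C_x = 11/3  [line -21·x + -13·y + 77 = 0 ∩ |CB|² = 1201/9]
2. C_y = 0  [line -21·x + -13·y + 77 = 0 ∩ |CB|² = 1201/9]
   → C = (11/3, 0)
3. A_x = -34  [EB ∥ AF ∩ BF ∥ EA]
4. A_y = -29  [EB ∥ AF ∩ BF ∥ EA]
   → A = (-34, -29)

A = (-34, -29)
C = (11/3, 0)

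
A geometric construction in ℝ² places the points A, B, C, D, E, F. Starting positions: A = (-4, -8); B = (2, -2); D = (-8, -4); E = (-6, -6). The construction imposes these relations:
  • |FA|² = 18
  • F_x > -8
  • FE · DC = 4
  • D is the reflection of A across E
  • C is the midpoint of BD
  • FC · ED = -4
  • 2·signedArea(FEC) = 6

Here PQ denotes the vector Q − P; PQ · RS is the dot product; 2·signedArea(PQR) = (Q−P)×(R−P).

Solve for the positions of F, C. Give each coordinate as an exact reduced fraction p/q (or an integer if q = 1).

1. C_x = -3  [C is the midpoint of BD]
2. C_y = -3  [C is the midpoint of BD]
   → C = (-3, -3)
3. F_x = -7  [2·signedArea(FEC) = 6 ∩ FE · DC = 4]
4. F_y = -5  [2·signedArea(FEC) = 6 ∩ FE · DC = 4]
   → F = (-7, -5)

C = (-3, -3)
F = (-7, -5)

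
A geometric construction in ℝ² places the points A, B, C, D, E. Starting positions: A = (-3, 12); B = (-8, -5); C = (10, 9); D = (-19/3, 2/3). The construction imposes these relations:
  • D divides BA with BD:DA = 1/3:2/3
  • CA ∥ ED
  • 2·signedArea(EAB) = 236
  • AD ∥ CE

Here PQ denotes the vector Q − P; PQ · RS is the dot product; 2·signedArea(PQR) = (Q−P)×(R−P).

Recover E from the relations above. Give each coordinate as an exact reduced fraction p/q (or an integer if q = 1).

E = (20/3, -7/3)

1. E_x = 20/3  [CA ∥ ED ∩ AD ∥ CE]
2. E_y = -7/3  [CA ∥ ED ∩ AD ∥ CE]
   → E = (20/3, -7/3)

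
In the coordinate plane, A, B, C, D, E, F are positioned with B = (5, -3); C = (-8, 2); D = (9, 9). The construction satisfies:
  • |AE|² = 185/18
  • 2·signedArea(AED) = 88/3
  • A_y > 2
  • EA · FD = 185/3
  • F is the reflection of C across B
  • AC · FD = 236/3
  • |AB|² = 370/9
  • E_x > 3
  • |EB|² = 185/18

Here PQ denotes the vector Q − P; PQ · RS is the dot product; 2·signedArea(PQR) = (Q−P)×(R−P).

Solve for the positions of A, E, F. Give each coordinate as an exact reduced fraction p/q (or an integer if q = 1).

A = (2, 8/3)
E = (7/2, -1/6)
F = (18, -8)

1. F_x = 18  [F is the reflection of C across B]
2. F_y = -8  [F is the reflection of C across B]
   → F = (18, -8)
3. A_x = 2  [line 9·x + -17·y + 82/3 = 0 ∩ |AB|² = 370/9]
4. A_y = 8/3  [line 9·x + -17·y + 82/3 = 0 ∩ |AB|² = 370/9]
   → A = (2, 8/3)
5. E_x = 7/2  [EA · FD = 185/3 ∩ 2·signedArea(AED) = 88/3]
6. E_y = -1/6  [EA · FD = 185/3 ∩ 2·signedArea(AED) = 88/3]
   → E = (7/2, -1/6)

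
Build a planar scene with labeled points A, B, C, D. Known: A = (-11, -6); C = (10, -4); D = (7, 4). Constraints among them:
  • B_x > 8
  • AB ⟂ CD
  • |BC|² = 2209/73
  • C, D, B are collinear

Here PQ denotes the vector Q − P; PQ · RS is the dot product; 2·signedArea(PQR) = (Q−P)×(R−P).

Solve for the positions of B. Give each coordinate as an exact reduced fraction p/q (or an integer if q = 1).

B = (589/73, 84/73)

1. B_x = 589/73  [C, D, B are collinear ∩ AB ⟂ CD]
2. B_y = 84/73  [C, D, B are collinear ∩ AB ⟂ CD]
   → B = (589/73, 84/73)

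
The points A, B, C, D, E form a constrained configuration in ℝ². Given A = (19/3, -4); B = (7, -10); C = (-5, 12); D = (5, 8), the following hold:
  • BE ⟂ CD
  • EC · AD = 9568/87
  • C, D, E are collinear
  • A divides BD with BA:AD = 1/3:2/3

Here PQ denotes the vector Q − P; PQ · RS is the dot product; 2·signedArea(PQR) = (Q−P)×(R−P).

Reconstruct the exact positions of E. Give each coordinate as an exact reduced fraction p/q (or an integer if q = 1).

E = (375/29, 140/29)

1. E_x = 375/29  [C, D, E are collinear ∩ BE ⟂ CD]
2. E_y = 140/29  [C, D, E are collinear ∩ BE ⟂ CD]
   → E = (375/29, 140/29)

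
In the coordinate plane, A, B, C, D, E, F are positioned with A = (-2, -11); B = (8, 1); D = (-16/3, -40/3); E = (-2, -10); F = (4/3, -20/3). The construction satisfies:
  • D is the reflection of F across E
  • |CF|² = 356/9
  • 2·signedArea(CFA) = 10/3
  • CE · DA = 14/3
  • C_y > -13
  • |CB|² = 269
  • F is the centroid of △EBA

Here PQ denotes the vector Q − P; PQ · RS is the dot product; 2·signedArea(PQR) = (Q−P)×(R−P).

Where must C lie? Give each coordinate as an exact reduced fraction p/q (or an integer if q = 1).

C = (-2, -12)

1. C_x = -2  [2·signedArea(CFA) = 10/3 ∩ CE · DA = 14/3]
2. C_y = -12  [2·signedArea(CFA) = 10/3 ∩ CE · DA = 14/3]
   → C = (-2, -12)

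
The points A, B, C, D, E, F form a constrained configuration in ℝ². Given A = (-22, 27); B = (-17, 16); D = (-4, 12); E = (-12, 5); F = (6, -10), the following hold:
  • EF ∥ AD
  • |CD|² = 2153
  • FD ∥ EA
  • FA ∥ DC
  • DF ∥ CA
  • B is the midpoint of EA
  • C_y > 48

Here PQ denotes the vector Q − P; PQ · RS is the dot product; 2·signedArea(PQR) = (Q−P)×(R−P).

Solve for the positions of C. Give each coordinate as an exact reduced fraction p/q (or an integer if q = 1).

1. C_x = -32  [DF ∥ CA ∩ FA ∥ DC]
2. C_y = 49  [DF ∥ CA ∩ FA ∥ DC]
   → C = (-32, 49)

C = (-32, 49)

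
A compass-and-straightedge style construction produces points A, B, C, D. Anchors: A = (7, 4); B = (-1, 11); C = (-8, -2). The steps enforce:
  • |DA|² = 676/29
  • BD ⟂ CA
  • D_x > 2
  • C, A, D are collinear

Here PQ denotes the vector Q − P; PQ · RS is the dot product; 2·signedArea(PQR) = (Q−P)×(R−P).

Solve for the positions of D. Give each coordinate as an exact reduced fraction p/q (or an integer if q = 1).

D = (73/29, 64/29)

1. D_x = 73/29  [C, A, D are collinear ∩ BD ⟂ CA]
2. D_y = 64/29  [C, A, D are collinear ∩ BD ⟂ CA]
   → D = (73/29, 64/29)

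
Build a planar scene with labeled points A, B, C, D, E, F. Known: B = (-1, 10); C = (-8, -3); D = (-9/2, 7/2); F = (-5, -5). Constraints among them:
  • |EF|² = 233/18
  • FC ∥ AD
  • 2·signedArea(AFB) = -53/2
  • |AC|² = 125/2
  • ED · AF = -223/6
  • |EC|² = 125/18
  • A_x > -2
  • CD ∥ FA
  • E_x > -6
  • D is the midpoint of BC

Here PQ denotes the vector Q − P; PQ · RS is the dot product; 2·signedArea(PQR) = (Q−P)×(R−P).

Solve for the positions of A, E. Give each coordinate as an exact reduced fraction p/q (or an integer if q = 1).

1. A_x = -3/2  [FC ∥ AD ∩ CD ∥ FA]
2. A_y = 3/2  [FC ∥ AD ∩ CD ∥ FA]
   → A = (-3/2, 3/2)
3. E_x = -35/6  [line 7/2·x + 13/2·y + 181/6 = 0 ∩ |EC|² = 125/18]
4. E_y = -3/2  [line 7/2·x + 13/2·y + 181/6 = 0 ∩ |EC|² = 125/18]
   → E = (-35/6, -3/2)

A = (-3/2, 3/2)
E = (-35/6, -3/2)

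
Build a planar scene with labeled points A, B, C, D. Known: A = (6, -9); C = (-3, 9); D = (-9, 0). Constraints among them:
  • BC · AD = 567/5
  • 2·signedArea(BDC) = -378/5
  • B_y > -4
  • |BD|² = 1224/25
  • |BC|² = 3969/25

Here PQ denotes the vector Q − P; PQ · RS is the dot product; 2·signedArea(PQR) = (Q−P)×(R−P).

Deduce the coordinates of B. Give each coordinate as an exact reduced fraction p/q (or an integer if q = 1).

B = (-3, -18/5)

1. B_x = -3  [BC · AD = 567/5 ∩ 2·signedArea(BDC) = -378/5]
2. B_y = -18/5  [BC · AD = 567/5 ∩ 2·signedArea(BDC) = -378/5]
   → B = (-3, -18/5)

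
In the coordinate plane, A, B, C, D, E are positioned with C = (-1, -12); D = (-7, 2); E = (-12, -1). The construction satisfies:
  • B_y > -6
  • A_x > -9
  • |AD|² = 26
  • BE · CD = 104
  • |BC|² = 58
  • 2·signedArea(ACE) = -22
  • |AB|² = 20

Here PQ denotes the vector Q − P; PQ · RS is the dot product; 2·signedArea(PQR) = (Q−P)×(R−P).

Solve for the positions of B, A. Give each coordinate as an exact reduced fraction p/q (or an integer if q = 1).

A = (-8, -3)
B = (-4, -5)

1. B_x = -4  [line 6·x + -14·y + -46 = 0 ∩ |BC|² = 58]
2. B_y = -5  [line 6·x + -14·y + -46 = 0 ∩ |BC|² = 58]
   → B = (-4, -5)
3. A_x = -8  [line -11·x + -11·y + -121 = 0 ∩ |AD|² = 26]
4. A_y = -3  [line -11·x + -11·y + -121 = 0 ∩ |AD|² = 26]
   → A = (-8, -3)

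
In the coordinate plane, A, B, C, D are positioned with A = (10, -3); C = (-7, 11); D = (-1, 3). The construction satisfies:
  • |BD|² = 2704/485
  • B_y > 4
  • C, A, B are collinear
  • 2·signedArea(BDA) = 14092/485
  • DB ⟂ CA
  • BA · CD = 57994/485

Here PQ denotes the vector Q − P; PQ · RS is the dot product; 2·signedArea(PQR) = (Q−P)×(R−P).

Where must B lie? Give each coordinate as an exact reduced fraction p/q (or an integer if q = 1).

1. B_x = 243/485  [C, A, B are collinear ∩ DB ⟂ CA]
2. B_y = 2339/485  [C, A, B are collinear ∩ DB ⟂ CA]
   → B = (243/485, 2339/485)

B = (243/485, 2339/485)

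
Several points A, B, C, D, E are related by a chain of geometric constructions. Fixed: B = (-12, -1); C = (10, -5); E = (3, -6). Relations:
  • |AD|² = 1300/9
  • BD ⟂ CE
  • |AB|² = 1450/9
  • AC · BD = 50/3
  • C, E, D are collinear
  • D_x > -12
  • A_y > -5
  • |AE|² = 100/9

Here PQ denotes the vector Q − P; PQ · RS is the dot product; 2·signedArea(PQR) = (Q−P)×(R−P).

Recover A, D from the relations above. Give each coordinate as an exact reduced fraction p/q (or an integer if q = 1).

1. D_x = -11  [C, E, D are collinear ∩ BD ⟂ CE]
2. D_y = -8  [C, E, D are collinear ∩ BD ⟂ CE]
   → D = (-11, -8)
3. A_x = 1/3  [line -1·x + 7·y + 85/3 = 0 ∩ |AB|² = 1450/9]
4. A_y = -4  [line -1·x + 7·y + 85/3 = 0 ∩ |AB|² = 1450/9]
   → A = (1/3, -4)

A = (1/3, -4)
D = (-11, -8)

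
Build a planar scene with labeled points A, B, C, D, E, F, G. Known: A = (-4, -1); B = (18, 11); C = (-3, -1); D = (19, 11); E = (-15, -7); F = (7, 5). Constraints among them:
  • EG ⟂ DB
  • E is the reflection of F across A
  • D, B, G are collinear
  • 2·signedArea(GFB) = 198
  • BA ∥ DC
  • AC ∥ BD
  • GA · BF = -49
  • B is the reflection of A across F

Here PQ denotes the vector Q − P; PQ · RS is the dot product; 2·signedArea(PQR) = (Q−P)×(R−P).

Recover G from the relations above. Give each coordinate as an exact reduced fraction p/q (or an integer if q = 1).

G = (-15, 11)

1. G_x = -15  [D, B, G are collinear ∩ EG ⟂ DB]
2. G_y = 11  [D, B, G are collinear ∩ EG ⟂ DB]
   → G = (-15, 11)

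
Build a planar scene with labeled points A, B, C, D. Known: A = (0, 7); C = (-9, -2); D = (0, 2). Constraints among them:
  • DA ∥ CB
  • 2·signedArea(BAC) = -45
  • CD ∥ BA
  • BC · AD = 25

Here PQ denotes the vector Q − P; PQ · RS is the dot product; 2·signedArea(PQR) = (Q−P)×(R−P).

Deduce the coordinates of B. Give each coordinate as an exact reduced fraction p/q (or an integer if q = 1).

1. B_x = -9  [CD ∥ BA ∩ DA ∥ CB]
2. B_y = 3  [CD ∥ BA ∩ DA ∥ CB]
   → B = (-9, 3)

B = (-9, 3)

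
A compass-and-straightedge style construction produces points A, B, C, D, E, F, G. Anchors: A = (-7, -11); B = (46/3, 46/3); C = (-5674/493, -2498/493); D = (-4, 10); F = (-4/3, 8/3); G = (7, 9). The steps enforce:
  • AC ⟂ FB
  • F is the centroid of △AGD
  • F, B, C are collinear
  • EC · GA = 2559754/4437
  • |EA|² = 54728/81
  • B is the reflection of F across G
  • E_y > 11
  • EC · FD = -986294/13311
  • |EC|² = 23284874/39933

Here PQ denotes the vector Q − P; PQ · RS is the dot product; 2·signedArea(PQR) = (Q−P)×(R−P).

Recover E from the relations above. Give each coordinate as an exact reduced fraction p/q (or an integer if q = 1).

1. E_x = 55/9  [EC · GA = 2559754/4437 ∩ EC · FD = -986294/13311]
2. E_y = 103/9  [EC · GA = 2559754/4437 ∩ EC · FD = -986294/13311]
   → E = (55/9, 103/9)

E = (55/9, 103/9)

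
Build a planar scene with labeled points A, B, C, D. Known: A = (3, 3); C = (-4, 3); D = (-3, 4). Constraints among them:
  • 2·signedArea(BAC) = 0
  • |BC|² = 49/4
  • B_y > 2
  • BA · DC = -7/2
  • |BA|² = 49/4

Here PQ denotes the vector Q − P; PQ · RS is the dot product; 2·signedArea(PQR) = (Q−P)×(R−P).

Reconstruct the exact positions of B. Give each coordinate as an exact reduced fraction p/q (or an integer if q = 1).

1. B_x = -1/2  [2·signedArea(BAC) = 0 ∩ BA · DC = -7/2]
2. B_y = 3  [2·signedArea(BAC) = 0 ∩ BA · DC = -7/2]
   → B = (-1/2, 3)

B = (-1/2, 3)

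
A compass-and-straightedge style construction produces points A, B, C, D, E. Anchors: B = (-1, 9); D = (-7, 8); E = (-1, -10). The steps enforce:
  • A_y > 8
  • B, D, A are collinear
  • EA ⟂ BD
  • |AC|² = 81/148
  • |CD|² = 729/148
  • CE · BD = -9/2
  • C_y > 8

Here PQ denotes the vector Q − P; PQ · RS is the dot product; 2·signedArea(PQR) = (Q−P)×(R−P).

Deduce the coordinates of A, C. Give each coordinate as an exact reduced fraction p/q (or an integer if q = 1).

A = (-151/37, 314/37)
C = (-178/37, 619/74)

1. A_x = -151/37  [B, D, A are collinear ∩ EA ⟂ BD]
2. A_y = 314/37  [B, D, A are collinear ∩ EA ⟂ BD]
   → A = (-151/37, 314/37)
3. C_x = -178/37  [line 6·x + 1·y + 41/2 = 0 ∩ |CD|² = 729/148]
4. C_y = 619/74  [line 6·x + 1·y + 41/2 = 0 ∩ |CD|² = 729/148]
   → C = (-178/37, 619/74)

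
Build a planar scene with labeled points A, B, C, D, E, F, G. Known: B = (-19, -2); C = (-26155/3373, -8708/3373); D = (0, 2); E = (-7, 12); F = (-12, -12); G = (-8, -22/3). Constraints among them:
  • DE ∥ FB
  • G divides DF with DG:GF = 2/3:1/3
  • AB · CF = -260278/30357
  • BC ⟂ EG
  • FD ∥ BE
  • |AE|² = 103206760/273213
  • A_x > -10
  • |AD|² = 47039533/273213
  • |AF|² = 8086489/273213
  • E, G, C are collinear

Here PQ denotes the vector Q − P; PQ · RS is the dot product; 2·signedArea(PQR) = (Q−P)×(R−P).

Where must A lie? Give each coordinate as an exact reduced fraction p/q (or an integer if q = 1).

A = (-31205/3373, -221758/30357)

1. A_x = -31205/3373  [line 14321/3373·x + 31768/3373·y + 3280993/30357 = 0 ∩ |AF|² = 8086489/273213]
2. A_y = -221758/30357  [line 14321/3373·x + 31768/3373·y + 3280993/30357 = 0 ∩ |AF|² = 8086489/273213]
   → A = (-31205/3373, -221758/30357)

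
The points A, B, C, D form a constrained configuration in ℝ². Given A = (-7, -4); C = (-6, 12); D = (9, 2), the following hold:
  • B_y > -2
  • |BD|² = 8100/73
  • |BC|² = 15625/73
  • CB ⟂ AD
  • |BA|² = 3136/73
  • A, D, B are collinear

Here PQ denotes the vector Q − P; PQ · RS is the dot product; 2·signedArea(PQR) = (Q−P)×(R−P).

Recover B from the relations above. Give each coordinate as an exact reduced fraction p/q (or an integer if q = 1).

B = (-63/73, -124/73)

1. B_x = -63/73  [A, D, B are collinear ∩ CB ⟂ AD]
2. B_y = -124/73  [A, D, B are collinear ∩ CB ⟂ AD]
   → B = (-63/73, -124/73)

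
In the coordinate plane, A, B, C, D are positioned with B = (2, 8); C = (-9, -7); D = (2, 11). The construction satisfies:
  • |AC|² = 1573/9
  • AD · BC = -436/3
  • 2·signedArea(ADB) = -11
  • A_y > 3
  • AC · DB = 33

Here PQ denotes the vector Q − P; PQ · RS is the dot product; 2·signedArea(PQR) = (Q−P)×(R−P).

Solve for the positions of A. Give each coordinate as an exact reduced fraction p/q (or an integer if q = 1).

A = (-5/3, 4)

1. A_x = -5/3  [AC · DB = 33 ∩ 2·signedArea(ADB) = -11]
2. A_y = 4  [AC · DB = 33 ∩ 2·signedArea(ADB) = -11]
   → A = (-5/3, 4)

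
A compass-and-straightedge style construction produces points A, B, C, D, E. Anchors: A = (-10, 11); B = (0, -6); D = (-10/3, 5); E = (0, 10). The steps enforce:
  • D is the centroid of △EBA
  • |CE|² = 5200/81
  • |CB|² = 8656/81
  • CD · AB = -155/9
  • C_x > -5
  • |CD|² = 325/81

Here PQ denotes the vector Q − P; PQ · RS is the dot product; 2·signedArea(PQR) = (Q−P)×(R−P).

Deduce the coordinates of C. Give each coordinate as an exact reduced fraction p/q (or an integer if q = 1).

C = (-40/9, 10/3)

1. C_x = -40/9  [line -10·x + 17·y + -910/9 = 0 ∩ |CB|² = 8656/81]
2. C_y = 10/3  [line -10·x + 17·y + -910/9 = 0 ∩ |CB|² = 8656/81]
   → C = (-40/9, 10/3)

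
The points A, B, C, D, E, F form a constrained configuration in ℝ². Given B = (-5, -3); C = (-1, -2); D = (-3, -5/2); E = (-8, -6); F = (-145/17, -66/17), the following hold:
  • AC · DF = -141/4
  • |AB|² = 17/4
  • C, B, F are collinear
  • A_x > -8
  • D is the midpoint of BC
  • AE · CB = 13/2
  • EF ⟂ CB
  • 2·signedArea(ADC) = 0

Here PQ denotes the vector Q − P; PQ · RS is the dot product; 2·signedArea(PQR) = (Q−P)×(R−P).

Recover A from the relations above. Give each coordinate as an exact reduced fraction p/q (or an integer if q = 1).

A = (-7, -7/2)

1. A_x = -7  [2·signedArea(ADC) = 0 ∩ AE · CB = 13/2]
2. A_y = -7/2  [2·signedArea(ADC) = 0 ∩ AE · CB = 13/2]
   → A = (-7, -7/2)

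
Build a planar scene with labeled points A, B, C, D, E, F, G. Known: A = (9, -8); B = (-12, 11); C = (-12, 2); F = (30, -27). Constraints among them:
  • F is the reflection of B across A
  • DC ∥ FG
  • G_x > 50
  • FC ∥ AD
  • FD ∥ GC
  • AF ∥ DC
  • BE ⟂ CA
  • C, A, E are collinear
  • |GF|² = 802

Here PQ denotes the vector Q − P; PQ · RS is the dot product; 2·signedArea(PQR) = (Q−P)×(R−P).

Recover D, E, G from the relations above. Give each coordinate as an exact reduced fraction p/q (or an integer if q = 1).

D = (-33, 21)
E = (-8382/541, 1982/541)
G = (51, -46)

1. D_x = -33  [AF ∥ DC ∩ FC ∥ AD]
2. D_y = 21  [AF ∥ DC ∩ FC ∥ AD]
   → D = (-33, 21)
3. E_x = -8382/541  [C, A, E are collinear ∩ BE ⟂ CA]
4. E_y = 1982/541  [C, A, E are collinear ∩ BE ⟂ CA]
   → E = (-8382/541, 1982/541)
5. G_x = 51  [FD ∥ GC ∩ DC ∥ FG]
6. G_y = -46  [FD ∥ GC ∩ DC ∥ FG]
   → G = (51, -46)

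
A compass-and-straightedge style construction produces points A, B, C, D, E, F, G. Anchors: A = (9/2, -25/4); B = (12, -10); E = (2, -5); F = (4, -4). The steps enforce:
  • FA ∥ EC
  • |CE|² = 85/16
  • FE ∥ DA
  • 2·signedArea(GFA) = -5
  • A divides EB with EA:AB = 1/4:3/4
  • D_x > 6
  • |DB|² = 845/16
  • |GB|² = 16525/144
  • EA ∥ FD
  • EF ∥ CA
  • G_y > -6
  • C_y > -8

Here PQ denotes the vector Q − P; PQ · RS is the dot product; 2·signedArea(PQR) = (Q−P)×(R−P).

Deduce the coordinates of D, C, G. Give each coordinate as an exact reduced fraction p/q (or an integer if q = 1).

1. D_x = 13/2  [FE ∥ DA ∩ EA ∥ FD]
2. D_y = -21/4  [FE ∥ DA ∩ EA ∥ FD]
   → D = (13/2, -21/4)
3. C_x = 5/2  [EF ∥ CA ∩ FA ∥ EC]
4. C_y = -29/4  [EF ∥ CA ∩ FA ∥ EC]
   → C = (5/2, -29/4)
5. G_x = 13/6  [line 9/4·x + 1/2·y + -2 = 0 ∩ |GB|² = 16525/144]
6. G_y = -23/4  [line 9/4·x + 1/2·y + -2 = 0 ∩ |GB|² = 16525/144]
   → G = (13/6, -23/4)

C = (5/2, -29/4)
D = (13/2, -21/4)
G = (13/6, -23/4)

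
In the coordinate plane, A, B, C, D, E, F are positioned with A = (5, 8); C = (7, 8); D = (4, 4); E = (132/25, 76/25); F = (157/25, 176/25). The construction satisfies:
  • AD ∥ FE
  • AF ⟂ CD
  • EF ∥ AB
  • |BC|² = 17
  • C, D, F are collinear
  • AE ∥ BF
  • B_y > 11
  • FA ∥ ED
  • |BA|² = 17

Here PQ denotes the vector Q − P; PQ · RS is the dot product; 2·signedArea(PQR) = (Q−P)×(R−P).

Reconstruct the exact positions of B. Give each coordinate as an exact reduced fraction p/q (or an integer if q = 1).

B = (6, 12)

1. B_x = 6  [AE ∥ BF ∩ EF ∥ AB]
2. B_y = 12  [AE ∥ BF ∩ EF ∥ AB]
   → B = (6, 12)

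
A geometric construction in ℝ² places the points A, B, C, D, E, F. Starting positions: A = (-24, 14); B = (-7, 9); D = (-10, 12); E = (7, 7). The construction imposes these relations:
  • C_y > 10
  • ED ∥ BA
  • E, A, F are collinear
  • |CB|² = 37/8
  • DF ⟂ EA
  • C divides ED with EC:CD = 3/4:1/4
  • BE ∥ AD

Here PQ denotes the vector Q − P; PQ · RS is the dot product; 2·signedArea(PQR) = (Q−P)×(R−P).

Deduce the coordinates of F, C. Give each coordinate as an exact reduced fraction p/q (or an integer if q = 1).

1. F_x = -5176/505  [E, A, F are collinear ∩ DF ⟂ EA]
2. F_y = 5502/505  [E, A, F are collinear ∩ DF ⟂ EA]
   → F = (-5176/505, 5502/505)
3. C_x = -23/4  [C divides ED with EC:CD = 3/4:1/4]
4. C_y = 43/4  [C divides ED with EC:CD = 3/4:1/4]
   → C = (-23/4, 43/4)

C = (-23/4, 43/4)
F = (-5176/505, 5502/505)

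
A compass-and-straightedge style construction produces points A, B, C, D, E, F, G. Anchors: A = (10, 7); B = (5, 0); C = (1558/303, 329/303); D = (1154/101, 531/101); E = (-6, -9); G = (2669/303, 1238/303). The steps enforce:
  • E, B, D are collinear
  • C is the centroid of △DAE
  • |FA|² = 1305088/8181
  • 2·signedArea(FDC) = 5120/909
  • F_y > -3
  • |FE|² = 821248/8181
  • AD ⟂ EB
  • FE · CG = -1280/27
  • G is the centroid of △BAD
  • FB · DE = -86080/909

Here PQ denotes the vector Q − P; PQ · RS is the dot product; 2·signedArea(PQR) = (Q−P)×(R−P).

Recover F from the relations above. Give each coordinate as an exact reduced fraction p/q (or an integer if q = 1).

F = (1298/909, -2069/909)

1. F_x = 1298/909  [2·signedArea(FDC) = 5120/909 ∩ FB · DE = -86080/909]
2. F_y = -2069/909  [2·signedArea(FDC) = 5120/909 ∩ FB · DE = -86080/909]
   → F = (1298/909, -2069/909)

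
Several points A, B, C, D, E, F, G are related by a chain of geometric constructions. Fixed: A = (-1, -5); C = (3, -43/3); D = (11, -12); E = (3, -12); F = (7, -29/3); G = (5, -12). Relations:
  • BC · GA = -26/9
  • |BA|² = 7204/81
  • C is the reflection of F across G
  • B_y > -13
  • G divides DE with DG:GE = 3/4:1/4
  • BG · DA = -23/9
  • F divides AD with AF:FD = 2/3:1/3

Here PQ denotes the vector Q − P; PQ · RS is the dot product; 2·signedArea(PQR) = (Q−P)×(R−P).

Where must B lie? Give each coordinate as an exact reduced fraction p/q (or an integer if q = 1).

1. B_x = 13/3  [BG · DA = -23/9 ∩ BC · GA = -26/9]
2. B_y = -115/9  [BG · DA = -23/9 ∩ BC · GA = -26/9]
   → B = (13/3, -115/9)

B = (13/3, -115/9)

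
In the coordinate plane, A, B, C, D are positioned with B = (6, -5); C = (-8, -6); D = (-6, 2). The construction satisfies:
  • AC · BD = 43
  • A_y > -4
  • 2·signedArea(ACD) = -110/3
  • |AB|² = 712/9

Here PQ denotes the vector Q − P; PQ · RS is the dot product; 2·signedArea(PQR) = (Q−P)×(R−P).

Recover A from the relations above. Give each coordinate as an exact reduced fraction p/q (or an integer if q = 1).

1. A_x = -8/3  [AC · BD = 43 ∩ 2·signedArea(ACD) = -110/3]
2. A_y = -3  [AC · BD = 43 ∩ 2·signedArea(ACD) = -110/3]
   → A = (-8/3, -3)

A = (-8/3, -3)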